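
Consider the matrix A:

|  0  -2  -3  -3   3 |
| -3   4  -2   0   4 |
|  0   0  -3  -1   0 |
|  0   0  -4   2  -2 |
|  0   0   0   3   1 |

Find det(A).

A is block upper-triangular with a 2×2 block and a 3×3 block on the diagonal, so its determinant equals the product of the determinants of the diagonal blocks.
det of the 2×2 block = -6
det of the 3×3 block = -28
det = (-6)·(-28) = 168

det(A) = 168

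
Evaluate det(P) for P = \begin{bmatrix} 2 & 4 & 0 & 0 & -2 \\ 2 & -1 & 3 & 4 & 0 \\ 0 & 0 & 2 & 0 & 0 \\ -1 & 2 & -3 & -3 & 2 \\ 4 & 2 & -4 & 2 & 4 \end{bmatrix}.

Expand along row 3 (it has 4 zeros):
  + (2) · M_33   where M_33 = det([2 4 0 -2; 2 -1 4 0; -1 2 -3 2; 4 2 2 4]) = -84
det = (+1)·(2)·(-84) = -168

-168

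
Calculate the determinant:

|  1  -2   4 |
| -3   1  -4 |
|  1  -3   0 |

28

Expand along row 3:
  + 1 · |-2 4; 1 -4| = 1·(8 − 4) = 4
  − (-3) · |1 4; -3 -4| = −(-3)·(-4 − (-12)) = 24
Sum: (4) + (24) = 28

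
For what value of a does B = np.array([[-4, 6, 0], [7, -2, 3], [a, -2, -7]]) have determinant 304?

5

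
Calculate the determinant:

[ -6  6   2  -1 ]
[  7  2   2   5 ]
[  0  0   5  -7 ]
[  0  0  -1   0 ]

378

The matrix is block upper-triangular with a 2×2 block and a 2×2 block on the diagonal, so its determinant equals the product of the determinants of the diagonal blocks.
det of the 2×2 block = -54
det of the 2×2 block = -7
det = (-54)·(-7) = 378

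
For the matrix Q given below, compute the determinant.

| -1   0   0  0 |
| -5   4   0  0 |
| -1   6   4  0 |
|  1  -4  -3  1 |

Q is lower triangular, so det(Q) is the product of the diagonal entries:
det = (-1) · (4) · (4) · (1) = -16

The determinant is -16.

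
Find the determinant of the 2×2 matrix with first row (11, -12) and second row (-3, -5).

-91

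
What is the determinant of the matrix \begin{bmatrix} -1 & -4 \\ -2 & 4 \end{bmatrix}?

det = (-1)·4 − (-4)·(-2) = -4 − 8 = -12

-12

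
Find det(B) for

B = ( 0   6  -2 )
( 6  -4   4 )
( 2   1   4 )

-124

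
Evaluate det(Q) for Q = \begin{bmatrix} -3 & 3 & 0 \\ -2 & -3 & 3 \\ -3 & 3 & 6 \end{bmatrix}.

|Q| = 90

Expand along column 3:
  − 3 · |-3 3; -3 3| = −3·(-9 − (-9)) = 0
  + 6 · |-3 3; -2 -3| = 6·(9 − (-6)) = 90
Sum: (0) + (90) = 90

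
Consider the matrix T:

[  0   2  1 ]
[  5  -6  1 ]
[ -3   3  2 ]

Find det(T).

det(T) = -29

Expand along column 1:
  − 5 · |2 1; 3 2| = −5·(4 − 3) = -5
  + (-3) · |2 1; -6 1| = (-3)·(2 − (-6)) = -24
Sum: (-5) + (-24) = -29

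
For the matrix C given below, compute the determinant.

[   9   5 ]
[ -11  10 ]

det(C) = 145

det(C) = 9·10 − 5·(-11) = 90 − (-55) = 145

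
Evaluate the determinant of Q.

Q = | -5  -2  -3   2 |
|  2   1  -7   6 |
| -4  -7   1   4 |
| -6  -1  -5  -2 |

-920

Expand along row 1:
  + (-5) · M_11   where M_11 = det([1 -7 6; -7 1 4; -1 -5 -2]) = 360
  − (-2) · M_12   where M_12 = det([2 -7 6; -4 1 4; -6 -5 -2]) = 416
  + (-3) · M_13   where M_13 = det([2 1 6; -4 -7 4; -6 -1 -2]) = -224
  − (2) · M_14   where M_14 = det([2 1 -7; -4 -7 1; -6 -1 -5]) = 312
det = (+1)·(-5)·(360) + (-1)·(-2)·(416) + (+1)·(-3)·(-224) + (-1)·(2)·(312) = -920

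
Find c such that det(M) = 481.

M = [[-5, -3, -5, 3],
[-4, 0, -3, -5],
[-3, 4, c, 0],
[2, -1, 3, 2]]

c = 2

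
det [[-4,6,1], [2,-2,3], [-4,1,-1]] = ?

The determinant is -62.

Expand along column 1:
  + (-4) · |-2 3; 1 -1| = (-4)·(2 − 3) = 4
  − 2 · |6 1; 1 -1| = −2·(-6 − 1) = 14
  + (-4) · |6 1; -2 3| = (-4)·(18 − (-2)) = -80
Sum: (4) + (14) + (-80) = -62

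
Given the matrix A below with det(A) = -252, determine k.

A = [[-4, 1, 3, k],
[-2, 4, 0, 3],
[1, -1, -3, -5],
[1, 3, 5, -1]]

Expanding along the row containing k, det(A) is linear in k: det(A) = (40)·k + (-572).
Set (40)·k + (-572) = -252  ⇒  (40)·k = 320  ⇒  k = 8.

k = 8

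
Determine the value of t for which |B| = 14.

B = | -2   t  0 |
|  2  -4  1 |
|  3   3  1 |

0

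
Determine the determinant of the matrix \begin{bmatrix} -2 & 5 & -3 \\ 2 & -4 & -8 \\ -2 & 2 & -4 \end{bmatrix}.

68

Expand along row 1:
  + (-2) · |-4 -8; 2 -4| = (-2)·(16 − (-16)) = -64
  − 5 · |2 -8; -2 -4| = −5·(-8 − 16) = 120
  + (-3) · |2 -4; -2 2| = (-3)·(4 − 8) = 12
Sum: (-64) + (120) + (12) = 68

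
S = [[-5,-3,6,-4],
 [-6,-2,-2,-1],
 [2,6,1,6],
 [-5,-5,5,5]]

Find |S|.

Expand along row 1:
  + (-5) · M_11   where M_11 = det([-2 -2 -1; 6 1 6; -5 5 5]) = 135
  − (-3) · M_12   where M_12 = det([-6 -2 -1; 2 1 6; -5 5 5]) = 215
  + (6) · M_13   where M_13 = det([-6 -2 -1; 2 6 6; -5 -5 5]) = -300
  − (-4) · M_14   where M_14 = det([-6 -2 -2; 2 6 1; -5 -5 5]) = -220
det = (+1)·(-5)·(135) + (-1)·(-3)·(215) + (+1)·(6)·(-300) + (-1)·(-4)·(-220) = -2710

-2710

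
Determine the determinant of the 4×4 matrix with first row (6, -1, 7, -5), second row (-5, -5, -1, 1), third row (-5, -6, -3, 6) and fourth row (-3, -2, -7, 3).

-897

Expand along row 1:
  + (6) · M_11   where M_11 = det([-5 -1 1; -6 -3 6; -2 -7 3]) = -135
  − (-1) · M_12   where M_12 = det([-5 -1 1; -5 -3 6; -3 -7 3]) = -136
  + (7) · M_13   where M_13 = det([-5 -5 1; -5 -6 6; -3 -2 3]) = 37
  − (-5) · M_14   where M_14 = det([-5 -5 -1; -5 -6 -3; -3 -2 -7]) = -42
det = (+1)·(6)·(-135) + (-1)·(-1)·(-136) + (+1)·(7)·(37) + (-1)·(-5)·(-42) = -897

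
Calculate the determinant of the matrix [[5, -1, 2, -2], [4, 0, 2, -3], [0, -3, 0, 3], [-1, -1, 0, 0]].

-6

Expand along row 3 (it has 2 zeros):
  − (-3) · M_32   where M_32 = det([5 2 -2; 4 2 -3; -1 0 0]) = 2
  − (3) · M_34   where M_34 = det([5 -1 2; 4 0 2; -1 -1 0]) = 4
det = (-1)·(-3)·(2) + (-1)·(3)·(4) = -6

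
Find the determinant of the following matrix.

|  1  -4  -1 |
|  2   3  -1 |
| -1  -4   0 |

Expand along row 3:
  + (-1) · |-4 -1; 3 -1| = (-1)·(4 − (-3)) = -7
  − (-4) · |1 -1; 2 -1| = −(-4)·(-1 − (-2)) = 4
Sum: (-7) + (4) = -3

-3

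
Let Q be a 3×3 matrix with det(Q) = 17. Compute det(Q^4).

det(Q^4) = (det Q)^4 = (17)^4 = 83521

83521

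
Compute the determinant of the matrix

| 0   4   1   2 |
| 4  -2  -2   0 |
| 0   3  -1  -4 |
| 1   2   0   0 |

Expand along row 4 (it has 2 zeros):
  − (1) · M_41   where M_41 = det([4 1 2; -2 -2 0; 3 -1 -4]) = 40
  + (2) · M_42   where M_42 = det([0 1 2; 4 -2 0; 0 -1 -4]) = 8
det = (-1)·(1)·(40) + (+1)·(2)·(8) = -24

-24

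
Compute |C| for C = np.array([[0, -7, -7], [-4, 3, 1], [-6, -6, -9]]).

Expand along row 1:
  − (-7) · |-4 1; -6 -9| = −(-7)·(36 − (-6)) = 294
  + (-7) · |-4 3; -6 -6| = (-7)·(24 − (-18)) = -294
Sum: (294) + (-294) = 0

The determinant is 0.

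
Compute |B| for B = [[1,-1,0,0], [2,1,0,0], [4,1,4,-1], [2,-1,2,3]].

The determinant is 42.

B is block lower-triangular with a 2×2 block and a 2×2 block on the diagonal, so its determinant equals the product of the determinants of the diagonal blocks.
det of the 2×2 block = 3
det of the 2×2 block = 14
det = (3)·(14) = 42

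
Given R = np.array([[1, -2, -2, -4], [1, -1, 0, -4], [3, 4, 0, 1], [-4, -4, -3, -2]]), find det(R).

83

Expand along column 3 (it has 2 zeros):
  + (-2) · M_13   where M_13 = det([1 -1 -4; 3 4 1; -4 -4 -2]) = -22
  − (-3) · M_43   where M_43 = det([1 -2 -4; 1 -1 -4; 3 4 1]) = 13
det = (+1)·(-2)·(-22) + (-1)·(-3)·(13) = 83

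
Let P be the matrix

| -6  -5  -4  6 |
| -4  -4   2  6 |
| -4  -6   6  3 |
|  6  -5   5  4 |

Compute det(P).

Expand along row 1:
  + (-6) · M_11   where M_11 = det([-4 2 6; -6 6 3; -5 5 4]) = -18
  − (-5) · M_12   where M_12 = det([-4 2 6; -4 6 3; 6 5 4]) = -304
  + (-4) · M_13   where M_13 = det([-4 -4 6; -4 -6 3; 6 -5 4]) = 236
  − (6) · M_14   where M_14 = det([-4 -4 2; -4 -6 6; 6 -5 5]) = -112
det = (+1)·(-6)·(-18) + (-1)·(-5)·(-304) + (+1)·(-4)·(236) + (-1)·(6)·(-112) = -1684

det(P) = -1684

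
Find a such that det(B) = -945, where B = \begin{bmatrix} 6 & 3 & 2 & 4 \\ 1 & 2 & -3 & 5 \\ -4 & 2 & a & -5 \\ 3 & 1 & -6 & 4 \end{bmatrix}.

-8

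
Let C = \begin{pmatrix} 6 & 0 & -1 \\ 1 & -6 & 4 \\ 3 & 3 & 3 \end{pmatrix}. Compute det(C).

det(C) = -201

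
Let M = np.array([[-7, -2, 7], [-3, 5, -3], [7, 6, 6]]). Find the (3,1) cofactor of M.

Delete row 3 and column 1; the remaining 2×2 submatrix is [-2 7; 5 -3].
Its determinant is (-2)·(-3) − 7·5 = -29.
The cofactor carries sign (−1)^(3+1) = +1, so C_{3,1} = +(-29) = -29.

-29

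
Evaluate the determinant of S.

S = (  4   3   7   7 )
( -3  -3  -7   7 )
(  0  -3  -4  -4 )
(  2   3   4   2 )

The determinant is 270.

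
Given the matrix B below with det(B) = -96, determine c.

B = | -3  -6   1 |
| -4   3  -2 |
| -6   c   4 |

Expanding along the row containing c, det(B) is linear in c: det(B) = (-10)·c + (-186).
Set (-10)·c + (-186) = -96  ⇒  (-10)·c = 90  ⇒  c = -9.

-9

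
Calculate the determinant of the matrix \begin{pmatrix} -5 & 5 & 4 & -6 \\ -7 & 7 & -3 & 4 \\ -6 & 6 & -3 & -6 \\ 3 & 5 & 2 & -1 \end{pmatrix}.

The determinant is -3456.

Expand along row 1:
  + (-5) · M_11   where M_11 = det([7 -3 4; 6 -3 -6; 5 2 -1]) = 285
  − (5) · M_12   where M_12 = det([-7 -3 4; -6 -3 -6; 3 2 -1]) = -45
  + (4) · M_13   where M_13 = det([-7 7 4; -6 6 -6; 3 5 -1]) = -528
  − (-6) · M_14   where M_14 = det([-7 7 -3; -6 6 -3; 3 5 2]) = -24
det = (+1)·(-5)·(285) + (-1)·(5)·(-45) + (+1)·(4)·(-528) + (-1)·(-6)·(-24) = -3456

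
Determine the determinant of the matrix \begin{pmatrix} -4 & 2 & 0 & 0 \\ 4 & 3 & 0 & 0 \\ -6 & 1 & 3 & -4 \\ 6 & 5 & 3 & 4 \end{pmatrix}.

-480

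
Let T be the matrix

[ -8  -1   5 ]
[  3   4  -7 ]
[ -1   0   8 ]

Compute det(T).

det(T) = -219

Expand along row 3:
  + (-1) · |-1 5; 4 -7| = (-1)·(7 − 20) = 13
  + 8 · |-8 -1; 3 4| = 8·(-32 − (-3)) = -232
Sum: (13) + (-232) = -219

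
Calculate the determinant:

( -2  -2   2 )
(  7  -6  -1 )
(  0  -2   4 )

80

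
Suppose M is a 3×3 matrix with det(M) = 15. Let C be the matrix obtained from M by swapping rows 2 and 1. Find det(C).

Swapping two rows multiplies the determinant by −1.
det(C) = (-1)·(15) = -15

-15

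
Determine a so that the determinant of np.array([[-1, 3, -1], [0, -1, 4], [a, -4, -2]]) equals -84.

Expanding along the row containing a, det(B) is linear in a: det(B) = (11)·a + (-18).
Set (11)·a + (-18) = -84  ⇒  (11)·a = -66  ⇒  a = -6.

a = -6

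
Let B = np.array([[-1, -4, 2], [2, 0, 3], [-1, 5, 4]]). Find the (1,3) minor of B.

The minor is 10.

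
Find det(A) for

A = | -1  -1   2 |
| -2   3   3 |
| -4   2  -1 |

Expand along column 1:
  + (-1) · |3 3; 2 -1| = (-1)·(-3 − 6) = 9
  − (-2) · |-1 2; 2 -1| = −(-2)·(1 − 4) = -6
  + (-4) · |-1 2; 3 3| = (-4)·(-3 − 6) = 36
Sum: (9) + (-6) + (36) = 39

|A| = 39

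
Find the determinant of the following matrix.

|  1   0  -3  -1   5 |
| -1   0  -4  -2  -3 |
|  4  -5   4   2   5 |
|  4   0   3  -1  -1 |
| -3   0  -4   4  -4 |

-2970

Expand along column 2 (it has 4 zeros):
  − (-5) · M_32   where M_32 = det([1 -3 -1 5; -1 -4 -2 -3; 4 3 -1 -1; -3 -4 4 -4]) = -594
det = (-1)·(-5)·(-594) = -2970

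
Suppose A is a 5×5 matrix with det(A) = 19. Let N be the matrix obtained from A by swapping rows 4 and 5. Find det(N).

The determinant is -19.

Swapping two rows multiplies the determinant by −1.
det(N) = (-1)·(19) = -19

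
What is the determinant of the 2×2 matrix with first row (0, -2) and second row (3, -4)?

det = 0·(-4) − (-2)·3 = 0 − (-6) = 6

The determinant is 6.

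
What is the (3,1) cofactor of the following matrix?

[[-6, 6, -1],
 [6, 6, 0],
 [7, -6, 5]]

The cofactor is 6.

Delete row 3 and column 1; the remaining 2×2 submatrix is [6 -1; 6 0].
Its determinant is 6·0 − (-1)·6 = 6.
The cofactor carries sign (−1)^(3+1) = +1, so C_{3,1} = +(6) = 6.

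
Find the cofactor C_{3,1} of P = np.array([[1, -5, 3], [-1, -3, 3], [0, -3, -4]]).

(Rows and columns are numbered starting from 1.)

Delete row 3 and column 1; the remaining 2×2 submatrix is [-5 3; -3 3].
Its determinant is (-5)·3 − 3·(-3) = -6.
The cofactor carries sign (−1)^(3+1) = +1, so C_{3,1} = +(-6) = -6.

The cofactor is -6.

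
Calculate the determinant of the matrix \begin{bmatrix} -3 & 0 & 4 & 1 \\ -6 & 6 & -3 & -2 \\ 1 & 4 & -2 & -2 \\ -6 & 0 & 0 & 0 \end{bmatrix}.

Expand along row 4 (it has 3 zeros):
  − (-6) · M_41   where M_41 = det([0 4 1; 6 -3 -2; 4 -2 -2]) = 16
det = (-1)·(-6)·(16) = 96

96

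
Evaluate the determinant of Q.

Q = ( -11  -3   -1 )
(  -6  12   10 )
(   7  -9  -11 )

det(Q) = 480

Expand along row 1:
  + (-11) · |12 10; -9 -11| = (-11)·(-132 − (-90)) = 462
  − (-3) · |-6 10; 7 -11| = −(-3)·(66 − 70) = -12
  + (-1) · |-6 12; 7 -9| = (-1)·(54 − 84) = 30
Sum: (462) + (-12) + (30) = 480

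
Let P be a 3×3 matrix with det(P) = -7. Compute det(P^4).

The determinant is 2401.

det(P^4) = (det P)^4 = (-7)^4 = 2401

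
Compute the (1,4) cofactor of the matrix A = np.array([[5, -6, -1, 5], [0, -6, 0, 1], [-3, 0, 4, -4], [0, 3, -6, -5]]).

Delete row 1 and column 4; the remaining 3×3 submatrix is [0 -6 0; -3 0 4; 0 3 -6].
Its determinant is 108.
The cofactor carries sign (−1)^(1+4) = −1, so C_{1,4} = −(108) = -108.

-108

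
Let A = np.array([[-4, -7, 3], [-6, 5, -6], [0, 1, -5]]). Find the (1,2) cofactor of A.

-30

Delete row 1 and column 2; the remaining 2×2 submatrix is [-6 -6; 0 -5].
Its determinant is (-6)·(-5) − (-6)·0 = 30.
The cofactor carries sign (−1)^(1+2) = −1, so C_{1,2} = −(30) = -30.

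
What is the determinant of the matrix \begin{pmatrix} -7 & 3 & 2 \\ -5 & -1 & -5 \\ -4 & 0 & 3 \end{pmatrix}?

118

Expand along column 2:
  − 3 · |-5 -5; -4 3| = −3·(-15 − 20) = 105
  + (-1) · |-7 2; -4 3| = (-1)·(-21 − (-8)) = 13
Sum: (105) + (13) = 118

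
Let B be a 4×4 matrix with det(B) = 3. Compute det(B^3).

27

det(B^3) = (det B)^3 = (3)^3 = 27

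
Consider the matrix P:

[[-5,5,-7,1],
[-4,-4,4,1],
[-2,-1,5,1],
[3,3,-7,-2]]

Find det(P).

Expand along row 1:
  + (-5) · M_11   where M_11 = det([-4 4 1; -1 5 1; 3 -7 -2]) = 8
  − (5) · M_12   where M_12 = det([-4 4 1; -2 5 1; 3 -7 -2]) = 7
  + (-7) · M_13   where M_13 = det([-4 -4 1; -2 -1 1; 3 3 -2]) = 5
  − (1) · M_14   where M_14 = det([-4 -4 4; -2 -1 5; 3 3 -7]) = 16
det = (+1)·(-5)·(8) + (-1)·(5)·(7) + (+1)·(-7)·(5) + (-1)·(1)·(16) = -126

-126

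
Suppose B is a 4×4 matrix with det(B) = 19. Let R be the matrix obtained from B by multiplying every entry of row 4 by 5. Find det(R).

The determinant is 95.

Scaling one row by 5 multiplies the determinant by 5.
det(R) = (5)·(19) = 95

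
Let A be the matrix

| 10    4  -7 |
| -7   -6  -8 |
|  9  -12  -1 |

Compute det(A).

det(A) = -2182

Expand along column 1:
  + 10 · |-6 -8; -12 -1| = 10·(6 − 96) = -900
  − (-7) · |4 -7; -12 -1| = −(-7)·(-4 − 84) = -616
  + 9 · |4 -7; -6 -8| = 9·(-32 − 42) = -666
Sum: (-900) + (-616) + (-666) = -2182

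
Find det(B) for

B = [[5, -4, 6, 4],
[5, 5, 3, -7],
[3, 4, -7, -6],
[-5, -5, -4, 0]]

det(B) = 2641

Expand along row 4 (it has 1 zero):
  − (-5) · M_41   where M_41 = det([-4 6 4; 5 3 -7; 4 -7 -6]) = 92
  + (-5) · M_42   where M_42 = det([5 6 4; 5 3 -7; 3 -7 -6]) = -457
  − (-4) · M_43   where M_43 = det([5 -4 4; 5 5 -7; 3 4 -6]) = -26
det = (-1)·(-5)·(92) + (+1)·(-5)·(-457) + (-1)·(-4)·(-26) = 2641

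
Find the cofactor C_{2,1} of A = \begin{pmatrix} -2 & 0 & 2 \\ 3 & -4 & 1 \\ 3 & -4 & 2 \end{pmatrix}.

-8

Delete row 2 and column 1; the remaining 2×2 submatrix is [0 2; -4 2].
Its determinant is 0·2 − 2·(-4) = 8.
The cofactor carries sign (−1)^(2+1) = −1, so C_{2,1} = −(8) = -8.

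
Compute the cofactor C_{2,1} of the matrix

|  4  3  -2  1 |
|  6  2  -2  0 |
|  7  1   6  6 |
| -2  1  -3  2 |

-73

Delete row 2 and column 1; the remaining 3×3 submatrix is [3 -2 1; 1 6 6; 1 -3 2].
Its determinant is 73.
The cofactor carries sign (−1)^(2+1) = −1, so C_{2,1} = −(73) = -73.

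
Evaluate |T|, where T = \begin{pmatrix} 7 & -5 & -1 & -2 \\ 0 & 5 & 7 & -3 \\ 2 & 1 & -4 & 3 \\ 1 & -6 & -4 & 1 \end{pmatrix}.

Expand along row 2 (it has 1 zero):
  + (5) · M_22   where M_22 = det([7 -1 -2; 2 -4 3; 1 -4 1]) = 63
  − (7) · M_23   where M_23 = det([7 -5 -2; 2 1 3; 1 -6 1]) = 154
  + (-3) · M_24   where M_24 = det([7 -5 -1; 2 1 -4; 1 -6 -4]) = -203
det = (+1)·(5)·(63) + (-1)·(7)·(154) + (+1)·(-3)·(-203) = -154

The determinant is -154.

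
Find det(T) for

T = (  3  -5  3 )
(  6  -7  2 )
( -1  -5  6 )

Expand along column 1:
  + 3 · |-7 2; -5 6| = 3·(-42 − (-10)) = -96
  − 6 · |-5 3; -5 6| = −6·(-30 − (-15)) = 90
  + (-1) · |-5 3; -7 2| = (-1)·(-10 − (-21)) = -11
Sum: (-96) + (90) + (-11) = -17

-17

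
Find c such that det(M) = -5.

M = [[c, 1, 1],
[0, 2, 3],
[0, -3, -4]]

Expanding along the column containing c, det(M) is linear in c: det(M) = (1)·c + (0).
Set (1)·c + (0) = -5  ⇒  (1)·c = -5  ⇒  c = -5.

-5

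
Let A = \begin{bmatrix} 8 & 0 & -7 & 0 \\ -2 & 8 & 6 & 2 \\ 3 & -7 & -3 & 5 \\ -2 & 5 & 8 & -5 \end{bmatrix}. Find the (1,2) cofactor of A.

Delete row 1 and column 2; the remaining 3×3 submatrix is [-2 6 2; 3 -3 5; -2 8 -5].
Its determinant is 116.
The cofactor carries sign (−1)^(1+2) = −1, so C_{1,2} = −(116) = -116.

The cofactor is -116.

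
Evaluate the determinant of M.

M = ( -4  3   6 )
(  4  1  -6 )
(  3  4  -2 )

det(M) = -40

Expand along column 1:
  + (-4) · |1 -6; 4 -2| = (-4)·(-2 − (-24)) = -88
  − 4 · |3 6; 4 -2| = −4·(-6 − 24) = 120
  + 3 · |3 6; 1 -6| = 3·(-18 − 6) = -72
Sum: (-88) + (120) + (-72) = -40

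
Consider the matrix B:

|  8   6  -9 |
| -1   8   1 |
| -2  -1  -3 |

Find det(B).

|B| = -367

Expand along column 1:
  + 8 · |8 1; -1 -3| = 8·(-24 − (-1)) = -184
  − (-1) · |6 -9; -1 -3| = −(-1)·(-18 − 9) = -27
  + (-2) · |6 -9; 8 1| = (-2)·(6 − (-72)) = -156
Sum: (-184) + (-27) + (-156) = -367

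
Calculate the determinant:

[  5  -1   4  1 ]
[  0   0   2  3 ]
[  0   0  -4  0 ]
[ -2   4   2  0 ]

The determinant is 216.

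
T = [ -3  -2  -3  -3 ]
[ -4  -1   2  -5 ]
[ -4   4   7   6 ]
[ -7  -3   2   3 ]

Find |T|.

|T| = 925

Expand along row 1:
  + (-3) · M_11   where M_11 = det([-1 2 -5; 4 7 6; -3 2 3]) = -214
  − (-2) · M_12   where M_12 = det([-4 2 -5; -4 7 6; -7 2 3]) = -301
  + (-3) · M_13   where M_13 = det([-4 -1 -5; -4 4 6; -7 -3 3]) = -290
  − (-3) · M_14   where M_14 = det([-4 -1 2; -4 4 7; -7 -3 2]) = 5
det = (+1)·(-3)·(-214) + (-1)·(-2)·(-301) + (+1)·(-3)·(-290) + (-1)·(-3)·(5) = 925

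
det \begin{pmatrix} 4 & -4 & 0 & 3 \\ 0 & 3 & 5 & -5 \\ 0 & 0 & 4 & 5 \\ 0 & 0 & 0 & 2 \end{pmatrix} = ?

96

The matrix is upper triangular, so the determinant is the product of the diagonal entries:
det = (4) · (3) · (4) · (2) = 96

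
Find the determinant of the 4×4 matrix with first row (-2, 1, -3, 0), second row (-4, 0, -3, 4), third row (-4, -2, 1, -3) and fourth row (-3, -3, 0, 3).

Expand along row 1 (it has 1 zero):
  + (-2) · M_11   where M_11 = det([0 -3 4; -2 1 -3; -3 0 3]) = -33
  − (1) · M_12   where M_12 = det([-4 -3 4; -4 1 -3; -3 0 3]) = -63
  + (-3) · M_13   where M_13 = det([-4 0 4; -4 -2 -3; -3 -3 3]) = 84
det = (+1)·(-2)·(-33) + (-1)·(1)·(-63) + (+1)·(-3)·(84) = -123

The determinant is -123.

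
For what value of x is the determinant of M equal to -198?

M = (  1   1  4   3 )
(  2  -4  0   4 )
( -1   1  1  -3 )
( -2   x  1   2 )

Expanding along the row containing x, det(M) is linear in x: det(M) = (10)·x + (-128).
Set (10)·x + (-128) = -198  ⇒  (10)·x = -70  ⇒  x = -7.

x = -7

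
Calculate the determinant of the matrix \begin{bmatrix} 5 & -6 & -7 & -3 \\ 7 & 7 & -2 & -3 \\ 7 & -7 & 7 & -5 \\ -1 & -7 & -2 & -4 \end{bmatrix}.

-4855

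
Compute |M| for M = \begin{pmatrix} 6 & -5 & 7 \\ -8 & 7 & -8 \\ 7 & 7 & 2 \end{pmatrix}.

The determinant is -115.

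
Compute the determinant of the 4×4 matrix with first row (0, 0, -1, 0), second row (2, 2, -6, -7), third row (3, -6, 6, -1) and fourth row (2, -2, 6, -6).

Expand along row 1 (it has 3 zeros):
  + (-1) · M_13   where M_13 = det([2 2 -7; 3 -6 -1; 2 -2 -6]) = 58
det = (+1)·(-1)·(58) = -58

-58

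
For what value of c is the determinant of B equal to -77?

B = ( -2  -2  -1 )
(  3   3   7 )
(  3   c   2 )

-4

Expanding along the column containing c, det(B) is linear in c: det(B) = (11)·c + (-33).
Set (11)·c + (-33) = -77  ⇒  (11)·c = -44  ⇒  c = -4.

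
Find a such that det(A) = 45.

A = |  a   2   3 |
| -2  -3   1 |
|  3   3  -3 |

Expanding along the column containing a, det(A) is linear in a: det(A) = (6)·a + (3).
Set (6)·a + (3) = 45  ⇒  (6)·a = 42  ⇒  a = 7.

7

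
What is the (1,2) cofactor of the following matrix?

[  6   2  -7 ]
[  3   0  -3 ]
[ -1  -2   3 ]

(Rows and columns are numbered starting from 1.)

Delete row 1 and column 2; the remaining 2×2 submatrix is [3 -3; -1 3].
Its determinant is 3·3 − (-3)·(-1) = 6.
The cofactor carries sign (−1)^(1+2) = −1, so C_{1,2} = −(6) = -6.

-6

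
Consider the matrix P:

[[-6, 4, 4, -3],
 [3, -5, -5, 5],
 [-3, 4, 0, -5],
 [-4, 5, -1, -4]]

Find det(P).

Expand along row 3 (it has 1 zero):
  + (-3) · M_31   where M_31 = det([4 4 -3; -5 -5 5; 5 -1 -4]) = 30
  − (4) · M_32   where M_32 = det([-6 4 -3; 3 -5 5; -4 -1 -4]) = -113
  − (-5) · M_34   where M_34 = det([-6 4 4; 3 -5 -5; -4 5 -1]) = -108
det = (+1)·(-3)·(30) + (-1)·(4)·(-113) + (-1)·(-5)·(-108) = -178

The determinant is -178.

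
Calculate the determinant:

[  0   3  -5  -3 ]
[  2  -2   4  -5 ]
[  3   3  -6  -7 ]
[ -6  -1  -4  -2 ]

Expand along row 1 (it has 1 zero):
  − (3) · M_12   where M_12 = det([2 4 -5; 3 -6 -7; -6 -4 -2]) = 400
  + (-5) · M_13   where M_13 = det([2 -2 -5; 3 3 -7; -6 -1 -2]) = -197
  − (-3) · M_14   where M_14 = det([2 -2 4; 3 3 -6; -6 -1 -4]) = -72
det = (-1)·(3)·(400) + (+1)·(-5)·(-197) + (-1)·(-3)·(-72) = -431

-431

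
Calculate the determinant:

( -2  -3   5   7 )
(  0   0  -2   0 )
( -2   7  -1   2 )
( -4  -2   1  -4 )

The determinant is 640.

Expand along row 2 (it has 3 zeros):
  − (-2) · M_23   where M_23 = det([-2 -3 7; -2 7 2; -4 -2 -4]) = 320
det = (-1)·(-2)·(320) = 640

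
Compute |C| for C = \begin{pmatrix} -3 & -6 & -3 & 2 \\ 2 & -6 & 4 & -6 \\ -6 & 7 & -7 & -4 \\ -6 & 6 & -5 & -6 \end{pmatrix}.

Expand along row 1:
  + (-3) · M_11   where M_11 = det([-6 4 -6; 7 -7 -4; 6 -5 -6]) = -102
  − (-6) · M_12   where M_12 = det([2 4 -6; -6 -7 -4; -6 -5 -6]) = 68
  + (-3) · M_13   where M_13 = det([2 -6 -6; -6 7 -4; -6 6 -6]) = 0
  − (2) · M_14   where M_14 = det([2 -6 4; -6 7 -7; -6 6 -5]) = -34
det = (+1)·(-3)·(-102) + (-1)·(-6)·(68) + (+1)·(-3)·(0) + (-1)·(2)·(-34) = 782

782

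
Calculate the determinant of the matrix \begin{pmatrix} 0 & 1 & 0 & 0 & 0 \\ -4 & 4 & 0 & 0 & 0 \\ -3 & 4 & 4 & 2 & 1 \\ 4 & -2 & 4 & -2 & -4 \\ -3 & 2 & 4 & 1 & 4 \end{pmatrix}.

-272

The matrix is block lower-triangular with a 2×2 block and a 3×3 block on the diagonal, so its determinant equals the product of the determinants of the diagonal blocks.
det of the 2×2 block = 4
det of the 3×3 block = -68
det = (4)·(-68) = -272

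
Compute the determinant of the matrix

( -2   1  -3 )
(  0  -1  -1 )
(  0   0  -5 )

The matrix is upper triangular, so the determinant is the product of the diagonal entries:
det = (-2) · (-1) · (-5) = -10

-10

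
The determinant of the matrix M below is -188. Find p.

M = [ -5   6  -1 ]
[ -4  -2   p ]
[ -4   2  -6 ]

p = 0

Expanding along the column containing p, det(M) is linear in p: det(M) = (-14)·p + (-188).
Set (-14)·p + (-188) = -188  ⇒  (-14)·p = 0  ⇒  p = 0.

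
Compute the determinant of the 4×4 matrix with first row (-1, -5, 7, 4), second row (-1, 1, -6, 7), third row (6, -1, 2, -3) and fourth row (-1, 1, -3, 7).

657

Expand along row 1:
  + (-1) · M_11   where M_11 = det([1 -6 7; -1 2 -3; 1 -3 7]) = -12
  − (-5) · M_12   where M_12 = det([-1 -6 7; 6 2 -3; -1 -3 7]) = 117
  + (7) · M_13   where M_13 = det([-1 1 7; 6 -1 -3; -1 1 7]) = 0
  − (4) · M_14   where M_14 = det([-1 1 -6; 6 -1 2; -1 1 -3]) = -15
det = (+1)·(-1)·(-12) + (-1)·(-5)·(117) + (+1)·(7)·(0) + (-1)·(4)·(-15) = 657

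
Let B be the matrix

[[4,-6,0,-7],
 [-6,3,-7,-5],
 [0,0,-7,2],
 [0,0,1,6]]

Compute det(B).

The determinant is 1056.

B is block upper-triangular with a 2×2 block and a 2×2 block on the diagonal, so its determinant equals the product of the determinants of the diagonal blocks.
det of the 2×2 block = -24
det of the 2×2 block = -44
det = (-24)·(-44) = 1056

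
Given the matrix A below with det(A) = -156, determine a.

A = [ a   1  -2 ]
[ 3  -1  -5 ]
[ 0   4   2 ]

Expanding along the row containing a, det(A) is linear in a: det(A) = (18)·a + (-30).
Set (18)·a + (-30) = -156  ⇒  (18)·a = -126  ⇒  a = -7.

a = -7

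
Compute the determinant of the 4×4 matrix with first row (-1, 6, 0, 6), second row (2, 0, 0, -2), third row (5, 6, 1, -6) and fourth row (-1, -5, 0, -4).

The determinant is 10.

Expand along column 3 (it has 3 zeros):
  + (1) · M_33   where M_33 = det([-1 6 6; 2 0 -2; -1 -5 -4]) = 10
det = (+1)·(1)·(10) = 10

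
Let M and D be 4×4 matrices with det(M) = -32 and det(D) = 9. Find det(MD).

-288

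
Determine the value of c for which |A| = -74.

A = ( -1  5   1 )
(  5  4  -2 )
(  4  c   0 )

Expanding along the row containing c, det(A) is linear in c: det(A) = (3)·c + (-56).
Set (3)·c + (-56) = -74  ⇒  (3)·c = -18  ⇒  c = -6.

-6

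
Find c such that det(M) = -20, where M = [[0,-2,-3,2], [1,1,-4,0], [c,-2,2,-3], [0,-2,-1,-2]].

Expanding along the row containing c, det(M) is linear in c: det(M) = (-40)·c + (-20).
Set (-40)·c + (-20) = -20  ⇒  (-40)·c = 0  ⇒  c = 0.

c = 0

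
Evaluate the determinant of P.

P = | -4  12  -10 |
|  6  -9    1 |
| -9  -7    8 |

Expand along row 1:
  + (-4) · |-9 1; -7 8| = (-4)·(-72 − (-7)) = 260
  − 12 · |6 1; -9 8| = −12·(48 − (-9)) = -684
  + (-10) · |6 -9; -9 -7| = (-10)·(-42 − 81) = 1230
Sum: (260) + (-684) + (1230) = 806

806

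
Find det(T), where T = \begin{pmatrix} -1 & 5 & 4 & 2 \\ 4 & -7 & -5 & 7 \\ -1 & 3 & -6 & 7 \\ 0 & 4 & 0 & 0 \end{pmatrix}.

det(T) = -820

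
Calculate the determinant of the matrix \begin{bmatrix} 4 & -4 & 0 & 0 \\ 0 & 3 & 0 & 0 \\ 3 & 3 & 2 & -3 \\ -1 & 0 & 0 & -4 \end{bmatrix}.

The matrix is block lower-triangular with a 2×2 block and a 2×2 block on the diagonal, so its determinant equals the product of the determinants of the diagonal blocks.
det of the 2×2 block = 12
det of the 2×2 block = -8
det = (12)·(-8) = -96

-96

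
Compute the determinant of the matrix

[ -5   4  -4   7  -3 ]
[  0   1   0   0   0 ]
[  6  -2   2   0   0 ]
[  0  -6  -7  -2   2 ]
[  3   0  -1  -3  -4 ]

Expand along row 2 (it has 4 zeros):
  + (1) · M_22   where M_22 = det([-5 -4 7 -3; 6 2 0 0; 0 -7 -2 2; 3 -1 -3 -4]) = 1846
det = (+1)·(1)·(1846) = 1846

1846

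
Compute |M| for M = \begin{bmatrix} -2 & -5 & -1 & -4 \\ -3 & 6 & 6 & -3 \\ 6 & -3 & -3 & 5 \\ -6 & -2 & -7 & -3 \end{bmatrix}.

249

Expand along row 1:
  + (-2) · M_11   where M_11 = det([6 6 -3; -3 -3 5; -2 -7 -3]) = 105
  − (-5) · M_12   where M_12 = det([-3 6 -3; 6 -3 5; -6 -7 -3]) = -24
  + (-1) · M_13   where M_13 = det([-3 6 -3; 6 -3 5; -6 -2 -3]) = -39
  − (-4) · M_14   where M_14 = det([-3 6 6; 6 -3 -3; -6 -2 -7]) = 135
det = (+1)·(-2)·(105) + (-1)·(-5)·(-24) + (+1)·(-1)·(-39) + (-1)·(-4)·(135) = 249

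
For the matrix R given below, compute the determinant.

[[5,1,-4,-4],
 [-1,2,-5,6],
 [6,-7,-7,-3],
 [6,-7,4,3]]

Expand along row 1:
  + (5) · M_11   where M_11 = det([2 -5 6; -7 -7 -3; -7 4 3]) = -690
  − (1) · M_12   where M_12 = det([-1 -5 6; 6 -7 -3; 6 4 3]) = 585
  + (-4) · M_13   where M_13 = det([-1 2 6; 6 -7 -3; 6 -7 3]) = -30
  − (-4) · M_14   where M_14 = det([-1 2 -5; 6 -7 -7; 6 -7 4]) = -55
det = (+1)·(5)·(-690) + (-1)·(1)·(585) + (+1)·(-4)·(-30) + (-1)·(-4)·(-55) = -4135

-4135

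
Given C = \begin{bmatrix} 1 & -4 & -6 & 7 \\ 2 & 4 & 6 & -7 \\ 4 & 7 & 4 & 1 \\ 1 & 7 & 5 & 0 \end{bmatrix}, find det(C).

Expand along row 4 (it has 1 zero):
  − (1) · M_41   where M_41 = det([-4 -6 7; 4 6 -7; 7 4 1]) = 0
  + (7) · M_42   where M_42 = det([1 -6 7; 2 6 -7; 4 4 1]) = 102
  − (5) · M_43   where M_43 = det([1 -4 7; 2 4 -7; 4 7 1]) = 159
det = (-1)·(1)·(0) + (+1)·(7)·(102) + (-1)·(5)·(159) = -81

The determinant is -81.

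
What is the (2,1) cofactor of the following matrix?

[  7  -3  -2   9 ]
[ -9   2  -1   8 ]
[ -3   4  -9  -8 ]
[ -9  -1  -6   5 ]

Delete row 2 and column 1; the remaining 3×3 submatrix is [-3 -2 9; 4 -9 -8; -1 -6 5].
Its determinant is 6.
The cofactor carries sign (−1)^(2+1) = −1, so C_{2,1} = −(6) = -6.

-6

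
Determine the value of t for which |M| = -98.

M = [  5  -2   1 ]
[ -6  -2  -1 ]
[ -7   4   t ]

Expanding along the column containing t, det(M) is linear in t: det(M) = (-22)·t + (-32).
Set (-22)·t + (-32) = -98  ⇒  (-22)·t = -66  ⇒  t = 3.

t = 3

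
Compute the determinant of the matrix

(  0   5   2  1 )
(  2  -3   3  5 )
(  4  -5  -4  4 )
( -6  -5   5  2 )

Expand along row 1 (it has 1 zero):
  − (5) · M_12   where M_12 = det([2 3 5; 4 -4 4; -6 5 2]) = -172
  + (2) · M_13   where M_13 = det([2 -3 5; 4 -5 4; -6 -5 2]) = -134
  − (1) · M_14   where M_14 = det([2 -3 3; 4 -5 -4; -6 -5 5]) = -252
det = (-1)·(5)·(-172) + (+1)·(2)·(-134) + (-1)·(1)·(-252) = 844

844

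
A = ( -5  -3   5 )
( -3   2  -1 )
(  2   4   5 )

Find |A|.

Expand along column 1:
  + (-5) · |2 -1; 4 5| = (-5)·(10 − (-4)) = -70
  − (-3) · |-3 5; 4 5| = −(-3)·(-15 − 20) = -105
  + 2 · |-3 5; 2 -1| = 2·(3 − 10) = -14
Sum: (-70) + (-105) + (-14) = -189

det(A) = -189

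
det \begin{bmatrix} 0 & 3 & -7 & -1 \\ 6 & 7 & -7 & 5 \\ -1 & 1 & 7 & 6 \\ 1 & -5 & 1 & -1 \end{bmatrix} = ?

-900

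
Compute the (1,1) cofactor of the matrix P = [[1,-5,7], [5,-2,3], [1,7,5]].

Delete row 1 and column 1; the remaining 2×2 submatrix is [-2 3; 7 5].
Its determinant is (-2)·5 − 3·7 = -31.
The cofactor carries sign (−1)^(1+1) = +1, so C_{1,1} = +(-31) = -31.

-31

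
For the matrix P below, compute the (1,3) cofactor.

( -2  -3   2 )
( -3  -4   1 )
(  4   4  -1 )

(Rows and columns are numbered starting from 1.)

Delete row 1 and column 3; the remaining 2×2 submatrix is [-3 -4; 4 4].
Its determinant is (-3)·4 − (-4)·4 = 4.
The cofactor carries sign (−1)^(1+3) = +1, so C_{1,3} = +(4) = 4.

The cofactor is 4.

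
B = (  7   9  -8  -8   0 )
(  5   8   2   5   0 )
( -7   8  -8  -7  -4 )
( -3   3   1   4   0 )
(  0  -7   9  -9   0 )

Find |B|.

|B| = -26616

Expand along column 5 (it has 4 zeros):
  + (-4) · M_35   where M_35 = det([7 9 -8 -8; 5 8 2 5; -3 3 1 4; 0 -7 9 -9]) = 6654
det = (+1)·(-4)·(6654) = -26616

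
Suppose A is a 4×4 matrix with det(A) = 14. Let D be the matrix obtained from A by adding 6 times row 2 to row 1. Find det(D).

Adding a multiple of one row to another leaves the determinant unchanged.
det(D) = (1)·(14) = 14

The determinant is 14.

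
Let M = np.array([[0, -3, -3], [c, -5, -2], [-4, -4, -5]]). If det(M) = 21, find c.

Expanding along the column containing c, det(M) is linear in c: det(M) = (-3)·c + (36).
Set (-3)·c + (36) = 21  ⇒  (-3)·c = -15  ⇒  c = 5.

5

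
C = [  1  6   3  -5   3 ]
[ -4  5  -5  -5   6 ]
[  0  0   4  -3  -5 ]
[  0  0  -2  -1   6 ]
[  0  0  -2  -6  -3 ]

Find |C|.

C is block upper-triangular with a 2×2 block and a 3×3 block on the diagonal, so its determinant equals the product of the determinants of the diagonal blocks.
det of the 2×2 block = 29
det of the 3×3 block = 160
det = (29)·(160) = 4640

4640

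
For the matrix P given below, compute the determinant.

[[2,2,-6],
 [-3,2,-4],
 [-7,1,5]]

48

Expand along row 1:
  + 2 · |2 -4; 1 5| = 2·(10 − (-4)) = 28
  − 2 · |-3 -4; -7 5| = −2·(-15 − 28) = 86
  + (-6) · |-3 2; -7 1| = (-6)·(-3 − (-14)) = -66
Sum: (28) + (86) + (-66) = 48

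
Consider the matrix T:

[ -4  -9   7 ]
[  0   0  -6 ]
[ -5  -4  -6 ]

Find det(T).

-174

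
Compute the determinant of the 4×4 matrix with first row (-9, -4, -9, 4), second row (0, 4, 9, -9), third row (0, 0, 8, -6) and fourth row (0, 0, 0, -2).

576

The matrix is upper triangular, so the determinant is the product of the diagonal entries:
det = (-9) · (4) · (8) · (-2) = 576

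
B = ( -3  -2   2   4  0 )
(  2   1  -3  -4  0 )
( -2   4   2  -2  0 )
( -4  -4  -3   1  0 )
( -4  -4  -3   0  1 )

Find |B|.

|B| = 0

Expand along column 5 (it has 4 zeros):
  + (1) · M_55   where M_55 = det([-3 -2 2 4; 2 1 -3 -4; -2 4 2 -2; -4 -4 -3 1]) = 0
det = (+1)·(1)·(0) = 0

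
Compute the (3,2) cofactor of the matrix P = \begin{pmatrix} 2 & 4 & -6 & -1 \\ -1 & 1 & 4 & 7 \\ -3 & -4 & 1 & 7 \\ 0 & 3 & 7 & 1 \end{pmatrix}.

Delete row 3 and column 2; the remaining 3×3 submatrix is [2 -6 -1; -1 4 7; 0 7 1].
Its determinant is -89.
The cofactor carries sign (−1)^(3+2) = −1, so C_{3,2} = −(-89) = 89.

89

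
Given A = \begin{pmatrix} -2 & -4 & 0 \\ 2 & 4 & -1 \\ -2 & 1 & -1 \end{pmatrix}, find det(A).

Expand along column 3:
  − (-1) · |-2 -4; -2 1| = −(-1)·(-2 − 8) = -10
  + (-1) · |-2 -4; 2 4| = (-1)·(-8 − (-8)) = 0
Sum: (-10) + (0) = -10

-10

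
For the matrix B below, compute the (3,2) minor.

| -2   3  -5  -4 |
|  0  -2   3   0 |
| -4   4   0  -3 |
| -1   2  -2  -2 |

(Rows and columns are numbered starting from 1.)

Delete row 3 and column 2; the remaining 3×3 submatrix is [-2 -5 -4; 0 3 0; -1 -2 -2].
Its determinant is 0.

0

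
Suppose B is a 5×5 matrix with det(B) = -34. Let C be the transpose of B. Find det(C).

-34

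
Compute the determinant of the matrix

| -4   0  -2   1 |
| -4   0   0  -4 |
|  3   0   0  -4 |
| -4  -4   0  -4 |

-224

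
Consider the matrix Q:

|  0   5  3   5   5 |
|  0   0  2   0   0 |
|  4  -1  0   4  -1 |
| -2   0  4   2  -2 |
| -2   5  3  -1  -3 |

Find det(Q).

|Q| = -1720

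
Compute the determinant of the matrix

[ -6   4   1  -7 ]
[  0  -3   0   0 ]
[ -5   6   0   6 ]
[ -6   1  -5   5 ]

Expand along row 2 (it has 3 zeros):
  + (-3) · M_22   where M_22 = det([-6 1 -7; -5 0 6; -6 -5 5]) = -366
det = (+1)·(-3)·(-366) = 1098

1098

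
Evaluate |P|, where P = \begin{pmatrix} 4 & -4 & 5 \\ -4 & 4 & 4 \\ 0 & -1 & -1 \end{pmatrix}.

|P| = 36

Expand along row 3:
  − (-1) · |4 5; -4 4| = −(-1)·(16 − (-20)) = 36
  + (-1) · |4 -4; -4 4| = (-1)·(16 − 16) = 0
Sum: (36) + (0) = 36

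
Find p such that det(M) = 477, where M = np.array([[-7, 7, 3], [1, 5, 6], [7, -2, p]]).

p = -9

Expanding along the column containing p, det(M) is linear in p: det(M) = (-42)·p + (99).
Set (-42)·p + (99) = 477  ⇒  (-42)·p = 378  ⇒  p = -9.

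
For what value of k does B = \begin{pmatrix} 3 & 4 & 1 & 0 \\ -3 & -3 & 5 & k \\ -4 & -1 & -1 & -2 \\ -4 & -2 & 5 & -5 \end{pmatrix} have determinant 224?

-1

Expanding along the row containing k, det(B) is linear in k: det(B) = (79)·k + (303).
Set (79)·k + (303) = 224  ⇒  (79)·k = -79  ⇒  k = -1.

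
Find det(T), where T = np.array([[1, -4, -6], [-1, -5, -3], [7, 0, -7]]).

det(T) = -63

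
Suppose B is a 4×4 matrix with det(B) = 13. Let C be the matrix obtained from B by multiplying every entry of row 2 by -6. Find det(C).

Scaling one row by -6 multiplies the determinant by -6.
det(C) = (-6)·(13) = -78

-78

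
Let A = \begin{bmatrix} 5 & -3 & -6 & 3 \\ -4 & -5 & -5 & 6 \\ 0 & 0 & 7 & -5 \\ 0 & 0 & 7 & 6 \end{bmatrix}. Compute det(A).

A is block upper-triangular with a 2×2 block and a 2×2 block on the diagonal, so its determinant equals the product of the determinants of the diagonal blocks.
det of the 2×2 block = -37
det of the 2×2 block = 77
det = (-37)·(77) = -2849

-2849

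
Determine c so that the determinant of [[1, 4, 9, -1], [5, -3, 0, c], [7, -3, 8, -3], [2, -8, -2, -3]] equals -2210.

8

Expanding along the row containing c, det(A) is linear in c: det(A) = (-260)·c + (-130).
Set (-260)·c + (-130) = -2210  ⇒  (-260)·c = -2080  ⇒  c = 8.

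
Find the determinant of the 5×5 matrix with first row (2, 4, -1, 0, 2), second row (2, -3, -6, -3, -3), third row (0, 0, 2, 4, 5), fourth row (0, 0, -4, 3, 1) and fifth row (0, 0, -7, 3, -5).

The determinant is 1386.

The matrix is block upper-triangular with a 2×2 block and a 3×3 block on the diagonal, so its determinant equals the product of the determinants of the diagonal blocks.
det of the 2×2 block = -14
det of the 3×3 block = -99
det = (-14)·(-99) = 1386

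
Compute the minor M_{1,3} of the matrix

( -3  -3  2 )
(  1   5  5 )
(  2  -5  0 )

Delete row 1 and column 3; the remaining 2×2 submatrix is [1 5; 2 -5].
Its determinant is 1·(-5) − 5·2 = -15.

-15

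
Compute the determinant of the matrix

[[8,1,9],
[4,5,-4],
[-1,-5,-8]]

Expand along column 1:
  + 8 · |5 -4; -5 -8| = 8·(-40 − 20) = -480
  − 4 · |1 9; -5 -8| = −4·(-8 − (-45)) = -148
  + (-1) · |1 9; 5 -4| = (-1)·(-4 − 45) = 49
Sum: (-480) + (-148) + (49) = -579

-579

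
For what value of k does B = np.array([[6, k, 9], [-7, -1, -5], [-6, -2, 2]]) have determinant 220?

k = 5

Expanding along the row containing k, det(B) is linear in k: det(B) = (44)·k + (0).
Set (44)·k + (0) = 220  ⇒  (44)·k = 220  ⇒  k = 5.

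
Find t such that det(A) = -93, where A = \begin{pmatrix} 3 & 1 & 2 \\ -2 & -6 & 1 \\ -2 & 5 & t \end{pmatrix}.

Expanding along the row containing t, det(A) is linear in t: det(A) = (-16)·t + (-61).
Set (-16)·t + (-61) = -93  ⇒  (-16)·t = -32  ⇒  t = 2.

t = 2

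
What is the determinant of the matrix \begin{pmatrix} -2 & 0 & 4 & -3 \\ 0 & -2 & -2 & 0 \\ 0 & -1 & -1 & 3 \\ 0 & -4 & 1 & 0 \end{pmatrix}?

Expand along column 1 (it has 3 zeros):
  + (-2) · M_11   where M_11 = det([-2 -2 0; -1 -1 3; -4 1 0]) = 30
det = (+1)·(-2)·(30) = -60

-60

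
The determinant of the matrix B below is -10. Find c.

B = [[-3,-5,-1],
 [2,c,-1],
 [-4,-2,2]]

c = 2

Expanding along the column containing c, det(B) is linear in c: det(B) = (-10)·c + (10).
Set (-10)·c + (10) = -10  ⇒  (-10)·c = -20  ⇒  c = 2.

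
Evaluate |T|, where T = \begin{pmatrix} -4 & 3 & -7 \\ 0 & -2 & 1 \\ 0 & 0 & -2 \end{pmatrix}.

T is upper triangular, so det(T) is the product of the diagonal entries:
det = (-4) · (-2) · (-2) = -16

-16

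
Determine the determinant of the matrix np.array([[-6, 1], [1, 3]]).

-19

det = (-6)·3 − 1·1 = -18 − 1 = -19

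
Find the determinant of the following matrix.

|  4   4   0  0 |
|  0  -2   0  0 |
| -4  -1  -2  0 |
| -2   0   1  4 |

64

The matrix is block lower-triangular with a 2×2 block and a 2×2 block on the diagonal, so its determinant equals the product of the determinants of the diagonal blocks.
det of the 2×2 block = -8
det of the 2×2 block = -8
det = (-8)·(-8) = 64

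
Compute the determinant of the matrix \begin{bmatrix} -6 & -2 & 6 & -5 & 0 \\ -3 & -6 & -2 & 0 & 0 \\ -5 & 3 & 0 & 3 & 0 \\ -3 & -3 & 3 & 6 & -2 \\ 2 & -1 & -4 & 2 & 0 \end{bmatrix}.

The determinant is 480.

Expand along column 5 (it has 4 zeros):
  − (-2) · M_45   where M_45 = det([-6 -2 6 -5; -3 -6 -2 0; -5 3 0 3; 2 -1 -4 2]) = 240
det = (-1)·(-2)·(240) = 480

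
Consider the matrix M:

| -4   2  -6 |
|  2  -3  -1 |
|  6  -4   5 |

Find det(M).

|M| = -16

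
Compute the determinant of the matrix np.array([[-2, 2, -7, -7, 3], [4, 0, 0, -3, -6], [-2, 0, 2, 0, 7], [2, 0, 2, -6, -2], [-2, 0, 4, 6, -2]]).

Expand along column 2 (it has 4 zeros):
  − (2) · M_12   where M_12 = det([4 0 -3 -6; -2 2 0 7; 2 2 -6 -2; -2 4 6 -2]) = 492
det = (-1)·(2)·(492) = -984

-984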